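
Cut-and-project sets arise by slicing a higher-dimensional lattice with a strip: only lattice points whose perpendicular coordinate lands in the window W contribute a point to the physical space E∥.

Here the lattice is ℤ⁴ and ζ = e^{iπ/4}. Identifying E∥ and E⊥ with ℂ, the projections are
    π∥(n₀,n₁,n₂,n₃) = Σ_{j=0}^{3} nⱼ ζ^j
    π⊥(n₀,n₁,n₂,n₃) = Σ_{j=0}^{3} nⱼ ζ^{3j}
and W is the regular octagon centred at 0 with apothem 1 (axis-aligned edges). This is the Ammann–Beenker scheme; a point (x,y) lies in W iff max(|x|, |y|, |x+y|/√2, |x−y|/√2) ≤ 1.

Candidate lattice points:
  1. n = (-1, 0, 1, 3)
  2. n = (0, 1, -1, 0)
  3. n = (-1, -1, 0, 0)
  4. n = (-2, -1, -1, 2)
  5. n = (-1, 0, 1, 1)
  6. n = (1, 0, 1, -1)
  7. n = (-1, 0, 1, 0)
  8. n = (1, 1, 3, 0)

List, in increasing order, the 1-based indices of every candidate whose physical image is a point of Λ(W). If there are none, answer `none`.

Internal map: ζ^{3j} for j=0..3 gives (1,0), (−√2/2,√2/2), (0,−1), (√2/2,√2/2).
candidate 1: n = (-1, 0, 1, 3) → π⊥ ≈ (+1.1213, +1.1213); max(|x|,|y|,|x±y|/√2) = 1.5858 > 1 ⇒ ∉ W
candidate 2: n = (0, 1, -1, 0) → π⊥ ≈ (-0.7071, +1.7071); max(|x|,|y|,|x±y|/√2) = 1.7071 > 1 ⇒ ∉ W
candidate 3: n = (-1, -1, 0, 0) → π⊥ ≈ (-0.2929, -0.7071); max(|x|,|y|,|x±y|/√2) = 0.7071 ≤ 1 ⇒ ∈ W
candidate 4: n = (-2, -1, -1, 2) → π⊥ ≈ (+0.1213, +1.7071); max(|x|,|y|,|x±y|/√2) = 1.7071 > 1 ⇒ ∉ W
candidate 5: n = (-1, 0, 1, 1) → π⊥ ≈ (-0.2929, -0.2929); max(|x|,|y|,|x±y|/√2) = 0.4142 ≤ 1 ⇒ ∈ W
candidate 6: n = (1, 0, 1, -1) → π⊥ ≈ (+0.2929, -1.7071); max(|x|,|y|,|x±y|/√2) = 1.7071 > 1 ⇒ ∉ W
candidate 7: n = (-1, 0, 1, 0) → π⊥ ≈ (-1.0000, -1.0000); max(|x|,|y|,|x±y|/√2) = 1.4142 > 1 ⇒ ∉ W
candidate 8: n = (1, 1, 3, 0) → π⊥ ≈ (+0.2929, -2.2929); max(|x|,|y|,|x±y|/√2) = 2.2929 > 1 ⇒ ∉ W

3, 5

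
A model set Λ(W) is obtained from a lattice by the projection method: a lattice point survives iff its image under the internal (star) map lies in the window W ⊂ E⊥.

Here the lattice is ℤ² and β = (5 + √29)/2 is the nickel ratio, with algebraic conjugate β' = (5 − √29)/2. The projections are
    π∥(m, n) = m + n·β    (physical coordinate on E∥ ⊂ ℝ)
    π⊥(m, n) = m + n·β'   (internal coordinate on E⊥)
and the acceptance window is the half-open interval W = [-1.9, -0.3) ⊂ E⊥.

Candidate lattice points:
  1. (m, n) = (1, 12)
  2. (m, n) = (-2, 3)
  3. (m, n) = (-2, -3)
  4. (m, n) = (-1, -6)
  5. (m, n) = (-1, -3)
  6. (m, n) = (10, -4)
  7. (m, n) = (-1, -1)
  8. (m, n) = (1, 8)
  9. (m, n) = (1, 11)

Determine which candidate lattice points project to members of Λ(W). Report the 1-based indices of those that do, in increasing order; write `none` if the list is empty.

Numerically β ≈ 5.192582 and β' = −1/β ≈ -0.192582.
[1] lift (1,12): star map gives -1.310989; window check -1.9 ≤ -1.310989 < -0.3 is true → IN Λ
[2] lift (-2,3): star map gives -2.577747; window check -1.9 ≤ -2.577747 < -0.3 is false → out
[3] lift (-2,-3): star map gives -1.422253; window check -1.9 ≤ -1.422253 < -0.3 is true → IN Λ
[4] lift (-1,-6): star map gives 0.155494; window check -1.9 ≤ 0.155494 < -0.3 is false → out
[5] lift (-1,-3): star map gives -0.422253; window check -1.9 ≤ -0.422253 < -0.3 is true → IN Λ
[6] lift (10,-4): star map gives 10.770330; window check -1.9 ≤ 10.770330 < -0.3 is false → out
[7] lift (-1,-1): star map gives -0.807418; window check -1.9 ≤ -0.807418 < -0.3 is true → IN Λ
[8] lift (1,8): star map gives -0.540659; window check -1.9 ≤ -0.540659 < -0.3 is true → IN Λ
[9] lift (1,11): star map gives -1.118406; window check -1.9 ≤ -1.118406 < -0.3 is true → IN Λ

1, 3, 5, 7, 8, 9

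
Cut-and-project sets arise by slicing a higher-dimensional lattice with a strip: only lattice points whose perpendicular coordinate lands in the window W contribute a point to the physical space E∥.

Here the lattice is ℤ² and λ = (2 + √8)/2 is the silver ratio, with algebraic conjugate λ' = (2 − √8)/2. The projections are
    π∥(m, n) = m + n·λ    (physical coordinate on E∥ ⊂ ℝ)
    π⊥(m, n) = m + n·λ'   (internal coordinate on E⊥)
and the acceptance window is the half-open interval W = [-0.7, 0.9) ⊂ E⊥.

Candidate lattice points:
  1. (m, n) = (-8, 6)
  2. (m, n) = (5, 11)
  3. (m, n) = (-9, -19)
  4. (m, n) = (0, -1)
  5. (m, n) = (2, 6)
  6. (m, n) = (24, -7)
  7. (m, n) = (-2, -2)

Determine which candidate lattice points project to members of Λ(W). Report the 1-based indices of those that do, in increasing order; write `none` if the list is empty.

2, 4, 5

Numerically λ ≈ 2.4142 and λ' = −1/λ ≈ -0.4142.
#1 (-8,6): internal coord -8 + (6)·λ' = -10.4853; -10.4853 ∉ [-0.7, 0.9) → out
#2 (5,11): internal coord 5 + (11)·λ' = +0.4437; +0.4437 ∈ [-0.7, 0.9) → IN Λ
#3 (-9,-19): internal coord -9 + (-19)·λ' = -1.1299; -1.1299 ∉ [-0.7, 0.9) → out
#4 (0,-1): internal coord 0 + (-1)·λ' = +0.4142; +0.4142 ∈ [-0.7, 0.9) → IN Λ
#5 (2,6): internal coord 2 + (6)·λ' = -0.4853; -0.4853 ∈ [-0.7, 0.9) → IN Λ
#6 (24,-7): internal coord 24 + (-7)·λ' = +26.8995; +26.8995 ∉ [-0.7, 0.9) → out
#7 (-2,-2): internal coord -2 + (-2)·λ' = -1.1716; -1.1716 ∉ [-0.7, 0.9) → out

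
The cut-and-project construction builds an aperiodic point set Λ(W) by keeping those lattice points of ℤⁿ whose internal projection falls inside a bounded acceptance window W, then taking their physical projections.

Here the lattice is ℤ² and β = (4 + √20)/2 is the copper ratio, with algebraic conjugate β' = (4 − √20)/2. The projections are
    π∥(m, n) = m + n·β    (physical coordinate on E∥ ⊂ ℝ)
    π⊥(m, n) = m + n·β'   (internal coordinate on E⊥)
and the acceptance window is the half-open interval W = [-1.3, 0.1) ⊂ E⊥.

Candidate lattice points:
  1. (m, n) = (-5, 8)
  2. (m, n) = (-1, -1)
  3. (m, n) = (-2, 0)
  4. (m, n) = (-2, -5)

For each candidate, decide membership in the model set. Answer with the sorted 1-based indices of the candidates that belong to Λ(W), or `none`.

2, 4

Compute β' = (4−√20)/2 = -0.2361, so π⊥(m,n) = m -0.2361·n.
candidate 1: (m,n)=(-5,8) → π∥ = -5+8·β ≈ 28.8885, π⊥ = -5+8·β' ≈ -6.8885 ∉ [-1.3, 0.1) ⇒ out
candidate 2: (m,n)=(-1,-1) → π∥ = -1-1·β ≈ -5.2361, π⊥ = -1-1·β' ≈ -0.7639 ∈ [-1.3, 0.1) ⇒ IN Λ
candidate 3: (m,n)=(-2,0) → π∥ = -2+0·β ≈ -2.0000, π⊥ = -2+0·β' ≈ -2.0000 ∉ [-1.3, 0.1) ⇒ out
candidate 4: (m,n)=(-2,-5) → π∥ = -2-5·β ≈ -23.1803, π⊥ = -2-5·β' ≈ -0.8197 ∈ [-1.3, 0.1) ⇒ IN Λ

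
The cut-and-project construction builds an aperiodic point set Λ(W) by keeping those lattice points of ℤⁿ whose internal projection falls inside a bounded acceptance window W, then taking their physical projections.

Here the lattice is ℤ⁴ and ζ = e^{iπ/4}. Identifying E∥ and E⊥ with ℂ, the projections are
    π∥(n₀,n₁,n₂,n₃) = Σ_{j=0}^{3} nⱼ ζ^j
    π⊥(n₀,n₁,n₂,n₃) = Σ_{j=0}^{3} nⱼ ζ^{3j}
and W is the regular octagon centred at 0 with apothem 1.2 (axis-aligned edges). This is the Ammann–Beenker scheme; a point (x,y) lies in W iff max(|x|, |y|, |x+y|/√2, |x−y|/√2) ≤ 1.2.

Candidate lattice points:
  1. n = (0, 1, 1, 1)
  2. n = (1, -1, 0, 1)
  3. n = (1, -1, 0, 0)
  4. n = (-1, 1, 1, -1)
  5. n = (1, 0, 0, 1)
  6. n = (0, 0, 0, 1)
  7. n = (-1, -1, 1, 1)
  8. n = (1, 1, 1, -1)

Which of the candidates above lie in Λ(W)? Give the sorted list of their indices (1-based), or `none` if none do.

With ζ = e^{iπ/4} the internal vectors are ζ^0,ζ^3,ζ^6,ζ^9.
#1 (0, 1, 1, 1): internal (0.000000, 0.414214); octagon support 0.414214 vs apothem 1.2 → ∈ W
#2 (1, -1, 0, 1): internal (2.414214, 0.000000); octagon support 2.414214 vs apothem 1.2 → ∉ W
#3 (1, -1, 0, 0): internal (1.707107, -0.707107); octagon support 1.707107 vs apothem 1.2 → ∉ W
#4 (-1, 1, 1, -1): internal (-2.414214, -1.000000); octagon support 2.414214 vs apothem 1.2 → ∉ W
#5 (1, 0, 0, 1): internal (1.707107, 0.707107); octagon support 1.707107 vs apothem 1.2 → ∉ W
#6 (0, 0, 0, 1): internal (0.707107, 0.707107); octagon support 1.000000 vs apothem 1.2 → ∈ W
#7 (-1, -1, 1, 1): internal (0.414214, -1.000000); octagon support 1.000000 vs apothem 1.2 → ∈ W
#8 (1, 1, 1, -1): internal (-0.414214, -1.000000); octagon support 1.000000 vs apothem 1.2 → ∈ W

1, 6, 7, 8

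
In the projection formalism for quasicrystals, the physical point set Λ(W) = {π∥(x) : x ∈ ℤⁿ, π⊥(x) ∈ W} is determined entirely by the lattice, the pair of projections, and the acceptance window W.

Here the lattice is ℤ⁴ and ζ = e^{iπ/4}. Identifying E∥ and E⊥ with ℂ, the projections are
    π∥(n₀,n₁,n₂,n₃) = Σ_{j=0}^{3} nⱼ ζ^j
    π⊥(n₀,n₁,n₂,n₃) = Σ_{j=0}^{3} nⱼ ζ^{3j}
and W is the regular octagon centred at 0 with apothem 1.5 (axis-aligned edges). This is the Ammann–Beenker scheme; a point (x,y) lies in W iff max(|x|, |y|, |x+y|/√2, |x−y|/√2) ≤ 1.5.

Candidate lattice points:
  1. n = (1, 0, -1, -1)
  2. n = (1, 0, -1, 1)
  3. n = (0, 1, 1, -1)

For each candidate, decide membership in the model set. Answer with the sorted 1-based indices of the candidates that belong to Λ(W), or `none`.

1

With ζ = e^{iπ/4} the internal vectors are ζ^0,ζ^3,ζ^6,ζ^9.
candidate 1: n = (1, 0, -1, -1) → π⊥ ≈ (+0.2929, +0.2929); max(|x|,|y|,|x±y|/√2) = 0.4142 ≤ 1.5 ⇒ ∈ W
candidate 2: n = (1, 0, -1, 1) → π⊥ ≈ (+1.7071, +1.7071); max(|x|,|y|,|x±y|/√2) = 2.4142 > 1.5 ⇒ ∉ W
candidate 3: n = (0, 1, 1, -1) → π⊥ ≈ (-1.4142, -1.0000); max(|x|,|y|,|x±y|/√2) = 1.7071 > 1.5 ⇒ ∉ W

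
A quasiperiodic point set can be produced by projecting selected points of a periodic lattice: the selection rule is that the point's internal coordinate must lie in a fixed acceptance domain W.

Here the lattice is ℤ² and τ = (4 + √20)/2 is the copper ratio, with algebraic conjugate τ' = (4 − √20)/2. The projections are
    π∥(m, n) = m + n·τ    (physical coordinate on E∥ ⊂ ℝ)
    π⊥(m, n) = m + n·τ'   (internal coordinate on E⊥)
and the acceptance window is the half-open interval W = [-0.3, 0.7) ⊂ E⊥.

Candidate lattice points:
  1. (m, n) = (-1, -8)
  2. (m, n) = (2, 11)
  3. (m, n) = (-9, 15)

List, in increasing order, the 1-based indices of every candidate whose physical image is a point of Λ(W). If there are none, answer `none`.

none

Compute τ' = (4−√20)/2 = -0.2361, so π⊥(m,n) = m -0.2361·n.
[1] lift (-1,-8): star map gives 0.8885; window check -0.3 ≤ 0.8885 < 0.7 is false → out
[2] lift (2,11): star map gives -0.5967; window check -0.3 ≤ -0.5967 < 0.7 is false → out
[3] lift (-9,15): star map gives -12.5410; window check -0.3 ≤ -12.5410 < 0.7 is false → out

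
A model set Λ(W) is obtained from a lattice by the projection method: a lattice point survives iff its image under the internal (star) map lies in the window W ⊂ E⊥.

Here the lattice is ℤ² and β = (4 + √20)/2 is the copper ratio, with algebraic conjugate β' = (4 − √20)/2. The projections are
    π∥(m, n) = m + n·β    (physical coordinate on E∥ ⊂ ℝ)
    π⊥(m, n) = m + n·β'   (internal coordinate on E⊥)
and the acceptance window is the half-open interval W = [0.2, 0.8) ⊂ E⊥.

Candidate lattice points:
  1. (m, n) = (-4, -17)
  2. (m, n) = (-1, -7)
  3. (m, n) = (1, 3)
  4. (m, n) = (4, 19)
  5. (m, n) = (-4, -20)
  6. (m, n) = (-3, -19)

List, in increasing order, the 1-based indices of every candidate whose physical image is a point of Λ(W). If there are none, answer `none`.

Compute β' = (4−√20)/2 = -0.23607, so π⊥(m,n) = m -0.23607·n.
#1 (-4,-17): internal coord -4 + (-17)·β' = +0.01316; +0.01316 ∉ [0.2, 0.8) → out
#2 (-1,-7): internal coord -1 + (-7)·β' = +0.65248; +0.65248 ∈ [0.2, 0.8) → IN Λ
#3 (1,3): internal coord 1 + (3)·β' = +0.29180; +0.29180 ∈ [0.2, 0.8) → IN Λ
#4 (4,19): internal coord 4 + (19)·β' = -0.48529; -0.48529 ∉ [0.2, 0.8) → out
#5 (-4,-20): internal coord -4 + (-20)·β' = +0.72136; +0.72136 ∈ [0.2, 0.8) → IN Λ
#6 (-3,-19): internal coord -3 + (-19)·β' = +1.48529; +1.48529 ∉ [0.2, 0.8) → out

2, 3, 5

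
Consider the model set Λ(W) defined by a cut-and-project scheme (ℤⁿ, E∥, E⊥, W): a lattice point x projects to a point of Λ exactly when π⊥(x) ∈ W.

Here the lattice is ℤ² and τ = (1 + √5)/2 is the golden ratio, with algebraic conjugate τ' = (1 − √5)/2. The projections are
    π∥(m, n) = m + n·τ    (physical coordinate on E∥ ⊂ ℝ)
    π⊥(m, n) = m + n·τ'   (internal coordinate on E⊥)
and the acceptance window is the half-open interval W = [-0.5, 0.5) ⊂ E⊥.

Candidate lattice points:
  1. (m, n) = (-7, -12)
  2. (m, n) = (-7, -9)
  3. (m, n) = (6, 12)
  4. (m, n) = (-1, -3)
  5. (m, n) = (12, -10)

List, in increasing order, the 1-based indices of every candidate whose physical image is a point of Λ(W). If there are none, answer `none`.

τ' = (1−√5)/2 ≈ -0.6180.
candidate 1: (m,n)=(-7,-12) → π∥ = -7-12·τ ≈ -26.4164, π⊥ = -7-12·τ' ≈ 0.4164 ∈ [-0.5, 0.5) ⇒ IN Λ
candidate 2: (m,n)=(-7,-9) → π∥ = -7-9·τ ≈ -21.5623, π⊥ = -7-9·τ' ≈ -1.4377 ∉ [-0.5, 0.5) ⇒ out
candidate 3: (m,n)=(6,12) → π∥ = 6+12·τ ≈ 25.4164, π⊥ = 6+12·τ' ≈ -1.4164 ∉ [-0.5, 0.5) ⇒ out
candidate 4: (m,n)=(-1,-3) → π∥ = -1-3·τ ≈ -5.8541, π⊥ = -1-3·τ' ≈ 0.8541 ∉ [-0.5, 0.5) ⇒ out
candidate 5: (m,n)=(12,-10) → π∥ = 12-10·τ ≈ -4.1803, π⊥ = 12-10·τ' ≈ 18.1803 ∉ [-0.5, 0.5) ⇒ out

1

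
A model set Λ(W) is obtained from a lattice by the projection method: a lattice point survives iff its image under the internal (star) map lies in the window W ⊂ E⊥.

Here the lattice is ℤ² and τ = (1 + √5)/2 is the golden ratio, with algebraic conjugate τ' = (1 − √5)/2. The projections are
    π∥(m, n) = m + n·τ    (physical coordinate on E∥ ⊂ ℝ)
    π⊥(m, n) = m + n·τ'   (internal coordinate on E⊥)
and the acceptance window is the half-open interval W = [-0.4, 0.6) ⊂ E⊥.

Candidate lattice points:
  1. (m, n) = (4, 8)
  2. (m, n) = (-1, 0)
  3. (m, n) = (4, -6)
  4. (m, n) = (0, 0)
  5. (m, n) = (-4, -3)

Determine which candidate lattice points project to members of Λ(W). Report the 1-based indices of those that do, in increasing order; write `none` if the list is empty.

4

Compute τ' = (1−√5)/2 = -0.6180, so π⊥(m,n) = m -0.6180·n.
[1] lift (4,8): star map gives -0.9443; window check -0.4 ≤ -0.9443 < 0.6 is false → out
[2] lift (-1,0): star map gives -1.0000; window check -0.4 ≤ -1.0000 < 0.6 is false → out
[3] lift (4,-6): star map gives 7.7082; window check -0.4 ≤ 7.7082 < 0.6 is false → out
[4] lift (0,0): star map gives 0.0000; window check -0.4 ≤ 0.0000 < 0.6 is true → IN Λ
[5] lift (-4,-3): star map gives -2.1459; window check -0.4 ≤ -2.1459 < 0.6 is false → out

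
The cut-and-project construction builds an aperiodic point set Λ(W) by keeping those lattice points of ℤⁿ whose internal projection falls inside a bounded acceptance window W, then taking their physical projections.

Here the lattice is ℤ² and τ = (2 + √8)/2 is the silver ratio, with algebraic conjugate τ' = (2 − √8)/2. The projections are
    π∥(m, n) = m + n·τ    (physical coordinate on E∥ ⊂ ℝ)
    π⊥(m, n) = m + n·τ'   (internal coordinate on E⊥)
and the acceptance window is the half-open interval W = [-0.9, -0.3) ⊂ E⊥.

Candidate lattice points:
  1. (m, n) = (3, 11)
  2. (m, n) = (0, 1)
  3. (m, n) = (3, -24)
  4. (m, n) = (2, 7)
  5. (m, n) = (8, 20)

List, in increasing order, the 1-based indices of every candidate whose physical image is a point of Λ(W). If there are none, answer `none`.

2, 4

Numerically τ ≈ 2.4142 and τ' = −1/τ ≈ -0.4142.
candidate 1: (m,n)=(3,11) → π∥ = 3+11·τ ≈ 29.5563, π⊥ = 3+11·τ' ≈ -1.5563 ∉ [-0.9, -0.3) ⇒ out
candidate 2: (m,n)=(0,1) → π∥ = 0+1·τ ≈ 2.4142, π⊥ = 0+1·τ' ≈ -0.4142 ∈ [-0.9, -0.3) ⇒ IN Λ
candidate 3: (m,n)=(3,-24) → π∥ = 3-24·τ ≈ -54.9411, π⊥ = 3-24·τ' ≈ 12.9411 ∉ [-0.9, -0.3) ⇒ out
candidate 4: (m,n)=(2,7) → π∥ = 2+7·τ ≈ 18.8995, π⊥ = 2+7·τ' ≈ -0.8995 ∈ [-0.9, -0.3) ⇒ IN Λ
candidate 5: (m,n)=(8,20) → π∥ = 8+20·τ ≈ 56.2843, π⊥ = 8+20·τ' ≈ -0.2843 ∉ [-0.9, -0.3) ⇒ out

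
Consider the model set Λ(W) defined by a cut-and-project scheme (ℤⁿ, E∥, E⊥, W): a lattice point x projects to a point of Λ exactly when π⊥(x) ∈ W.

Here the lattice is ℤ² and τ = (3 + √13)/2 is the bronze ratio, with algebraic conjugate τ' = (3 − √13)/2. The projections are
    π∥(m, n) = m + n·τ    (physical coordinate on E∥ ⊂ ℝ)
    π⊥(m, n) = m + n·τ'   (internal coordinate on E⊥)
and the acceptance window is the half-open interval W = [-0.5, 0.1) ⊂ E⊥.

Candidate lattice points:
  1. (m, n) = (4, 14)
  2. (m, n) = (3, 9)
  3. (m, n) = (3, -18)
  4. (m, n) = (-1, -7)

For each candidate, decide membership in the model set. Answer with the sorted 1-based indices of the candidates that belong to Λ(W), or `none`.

1

Numerically τ ≈ 3.302776 and τ' = −1/τ ≈ -0.302776.
candidate 1: (m,n)=(4,14) → π∥ = 4+14·τ ≈ 50.238859, π⊥ = 4+14·τ' ≈ -0.238859 ∈ [-0.5, 0.1) ⇒ IN Λ
candidate 2: (m,n)=(3,9) → π∥ = 3+9·τ ≈ 32.724981, π⊥ = 3+9·τ' ≈ 0.275019 ∉ [-0.5, 0.1) ⇒ out
candidate 3: (m,n)=(3,-18) → π∥ = 3-18·τ ≈ -56.449961, π⊥ = 3-18·τ' ≈ 8.449961 ∉ [-0.5, 0.1) ⇒ out
candidate 4: (m,n)=(-1,-7) → π∥ = -1-7·τ ≈ -24.119429, π⊥ = -1-7·τ' ≈ 1.119429 ∉ [-0.5, 0.1) ⇒ out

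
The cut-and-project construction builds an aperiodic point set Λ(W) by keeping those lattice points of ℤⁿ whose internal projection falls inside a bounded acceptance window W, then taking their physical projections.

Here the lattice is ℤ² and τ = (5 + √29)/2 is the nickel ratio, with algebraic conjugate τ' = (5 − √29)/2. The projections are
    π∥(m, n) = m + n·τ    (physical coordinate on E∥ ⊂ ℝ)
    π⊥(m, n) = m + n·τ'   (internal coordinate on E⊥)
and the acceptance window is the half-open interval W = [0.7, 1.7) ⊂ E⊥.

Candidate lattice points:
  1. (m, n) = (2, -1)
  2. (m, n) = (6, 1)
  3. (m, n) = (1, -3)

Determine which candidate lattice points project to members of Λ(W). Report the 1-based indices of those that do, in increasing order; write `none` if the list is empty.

τ' = (5−√29)/2 ≈ -0.192582.
#1 (2,-1): internal coord 2 + (-1)·τ' = +2.192582; +2.192582 ∉ [0.7, 1.7) → out
#2 (6,1): internal coord 6 + (1)·τ' = +5.807418; +5.807418 ∉ [0.7, 1.7) → out
#3 (1,-3): internal coord 1 + (-3)·τ' = +1.577747; +1.577747 ∈ [0.7, 1.7) → IN Λ

3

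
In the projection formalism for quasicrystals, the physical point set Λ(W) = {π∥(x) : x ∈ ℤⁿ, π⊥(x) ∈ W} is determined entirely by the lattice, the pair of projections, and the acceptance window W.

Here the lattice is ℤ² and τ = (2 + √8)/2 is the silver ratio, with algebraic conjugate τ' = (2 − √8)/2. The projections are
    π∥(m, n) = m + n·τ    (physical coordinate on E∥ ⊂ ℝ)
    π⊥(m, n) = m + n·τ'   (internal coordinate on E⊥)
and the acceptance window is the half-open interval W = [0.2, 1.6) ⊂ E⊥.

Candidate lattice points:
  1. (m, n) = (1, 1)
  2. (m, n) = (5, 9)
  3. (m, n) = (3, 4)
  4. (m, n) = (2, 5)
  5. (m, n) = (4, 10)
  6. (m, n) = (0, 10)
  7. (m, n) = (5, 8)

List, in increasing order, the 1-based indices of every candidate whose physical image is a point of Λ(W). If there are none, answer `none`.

Numerically τ ≈ 2.414214 and τ' = −1/τ ≈ -0.414214.
[1] lift (1,1): star map gives 0.585786; window check 0.2 ≤ 0.585786 < 1.6 is true → IN Λ
[2] lift (5,9): star map gives 1.272078; window check 0.2 ≤ 1.272078 < 1.6 is true → IN Λ
[3] lift (3,4): star map gives 1.343146; window check 0.2 ≤ 1.343146 < 1.6 is true → IN Λ
[4] lift (2,5): star map gives -0.071068; window check 0.2 ≤ -0.071068 < 1.6 is false → out
[5] lift (4,10): star map gives -0.142136; window check 0.2 ≤ -0.142136 < 1.6 is false → out
[6] lift (0,10): star map gives -4.142136; window check 0.2 ≤ -4.142136 < 1.6 is false → out
[7] lift (5,8): star map gives 1.686292; window check 0.2 ≤ 1.686292 < 1.6 is false → out

1, 2, 3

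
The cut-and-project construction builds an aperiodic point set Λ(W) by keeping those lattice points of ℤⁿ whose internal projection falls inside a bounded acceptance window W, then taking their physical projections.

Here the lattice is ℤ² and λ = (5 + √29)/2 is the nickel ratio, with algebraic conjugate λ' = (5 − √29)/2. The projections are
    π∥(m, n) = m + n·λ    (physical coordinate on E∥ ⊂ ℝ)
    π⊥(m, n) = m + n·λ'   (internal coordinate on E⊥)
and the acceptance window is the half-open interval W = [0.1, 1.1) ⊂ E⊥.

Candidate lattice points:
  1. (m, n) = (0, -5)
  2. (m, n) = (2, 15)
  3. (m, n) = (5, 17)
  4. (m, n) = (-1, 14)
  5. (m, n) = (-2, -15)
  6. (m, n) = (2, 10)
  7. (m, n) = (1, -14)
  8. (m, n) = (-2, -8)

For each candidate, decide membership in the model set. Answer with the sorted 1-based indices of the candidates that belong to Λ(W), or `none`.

1, 5

Compute λ' = (5−√29)/2 = -0.19258, so π⊥(m,n) = m -0.19258·n.
#1 (0,-5): internal coord 0 + (-5)·λ' = +0.96291; +0.96291 ∈ [0.1, 1.1) → IN Λ
#2 (2,15): internal coord 2 + (15)·λ' = -0.88874; -0.88874 ∉ [0.1, 1.1) → out
#3 (5,17): internal coord 5 + (17)·λ' = +1.72610; +1.72610 ∉ [0.1, 1.1) → out
#4 (-1,14): internal coord -1 + (14)·λ' = -3.69615; -3.69615 ∉ [0.1, 1.1) → out
#5 (-2,-15): internal coord -2 + (-15)·λ' = +0.88874; +0.88874 ∈ [0.1, 1.1) → IN Λ
#6 (2,10): internal coord 2 + (10)·λ' = +0.07418; +0.07418 ∉ [0.1, 1.1) → out
#7 (1,-14): internal coord 1 + (-14)·λ' = +3.69615; +3.69615 ∉ [0.1, 1.1) → out
#8 (-2,-8): internal coord -2 + (-8)·λ' = -0.45934; -0.45934 ∉ [0.1, 1.1) → out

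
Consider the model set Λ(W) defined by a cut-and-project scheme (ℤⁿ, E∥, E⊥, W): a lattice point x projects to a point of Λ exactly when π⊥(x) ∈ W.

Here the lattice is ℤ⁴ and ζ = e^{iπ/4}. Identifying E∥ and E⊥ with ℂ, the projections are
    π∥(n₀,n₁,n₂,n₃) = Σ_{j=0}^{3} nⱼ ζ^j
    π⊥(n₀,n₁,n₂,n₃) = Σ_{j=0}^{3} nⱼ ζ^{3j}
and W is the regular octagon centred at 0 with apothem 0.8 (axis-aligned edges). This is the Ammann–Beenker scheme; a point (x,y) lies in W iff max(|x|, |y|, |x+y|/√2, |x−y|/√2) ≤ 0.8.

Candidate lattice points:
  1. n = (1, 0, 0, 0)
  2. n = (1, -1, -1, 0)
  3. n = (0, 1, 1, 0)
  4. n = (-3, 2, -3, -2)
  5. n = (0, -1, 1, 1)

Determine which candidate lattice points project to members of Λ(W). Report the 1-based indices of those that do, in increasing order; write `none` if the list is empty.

3

With ζ = e^{iπ/4} the internal vectors are ζ^0,ζ^3,ζ^6,ζ^9.
candidate 1: n = (1, 0, 0, 0) → π⊥ ≈ (+1.00000, +0.00000); max(|x|,|y|,|x±y|/√2) = 1.00000 > 0.8 ⇒ ∉ W
candidate 2: n = (1, -1, -1, 0) → π⊥ ≈ (+1.70711, +0.29289); max(|x|,|y|,|x±y|/√2) = 1.70711 > 0.8 ⇒ ∉ W
candidate 3: n = (0, 1, 1, 0) → π⊥ ≈ (-0.70711, -0.29289); max(|x|,|y|,|x±y|/√2) = 0.70711 ≤ 0.8 ⇒ ∈ W
candidate 4: n = (-3, 2, -3, -2) → π⊥ ≈ (-5.82843, +3.00000); max(|x|,|y|,|x±y|/√2) = 6.24264 > 0.8 ⇒ ∉ W
candidate 5: n = (0, -1, 1, 1) → π⊥ ≈ (+1.41421, -1.00000); max(|x|,|y|,|x±y|/√2) = 1.70711 > 0.8 ⇒ ∉ W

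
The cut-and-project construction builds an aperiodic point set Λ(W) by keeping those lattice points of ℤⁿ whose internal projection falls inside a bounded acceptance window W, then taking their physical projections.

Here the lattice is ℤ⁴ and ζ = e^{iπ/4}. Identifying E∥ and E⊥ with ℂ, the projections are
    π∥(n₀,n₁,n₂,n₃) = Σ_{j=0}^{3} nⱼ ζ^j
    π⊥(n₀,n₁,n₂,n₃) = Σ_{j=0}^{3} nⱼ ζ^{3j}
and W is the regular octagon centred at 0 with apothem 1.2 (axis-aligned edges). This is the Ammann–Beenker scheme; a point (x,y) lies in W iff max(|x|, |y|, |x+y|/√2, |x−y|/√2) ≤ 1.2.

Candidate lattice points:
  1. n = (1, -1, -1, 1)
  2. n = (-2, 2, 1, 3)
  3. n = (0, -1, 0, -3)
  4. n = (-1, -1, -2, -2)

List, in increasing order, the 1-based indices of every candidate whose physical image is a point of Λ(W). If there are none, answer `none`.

none

With ζ = e^{iπ/4} the internal vectors are ζ^0,ζ^3,ζ^6,ζ^9.
#1 (1, -1, -1, 1): internal (2.41421, 1.00000); octagon support 2.41421 vs apothem 1.2 → ∉ W
#2 (-2, 2, 1, 3): internal (-1.29289, 2.53553); octagon support 2.70711 vs apothem 1.2 → ∉ W
#3 (0, -1, 0, -3): internal (-1.41421, -2.82843); octagon support 3.00000 vs apothem 1.2 → ∉ W
#4 (-1, -1, -2, -2): internal (-1.70711, -0.12132); octagon support 1.70711 vs apothem 1.2 → ∉ W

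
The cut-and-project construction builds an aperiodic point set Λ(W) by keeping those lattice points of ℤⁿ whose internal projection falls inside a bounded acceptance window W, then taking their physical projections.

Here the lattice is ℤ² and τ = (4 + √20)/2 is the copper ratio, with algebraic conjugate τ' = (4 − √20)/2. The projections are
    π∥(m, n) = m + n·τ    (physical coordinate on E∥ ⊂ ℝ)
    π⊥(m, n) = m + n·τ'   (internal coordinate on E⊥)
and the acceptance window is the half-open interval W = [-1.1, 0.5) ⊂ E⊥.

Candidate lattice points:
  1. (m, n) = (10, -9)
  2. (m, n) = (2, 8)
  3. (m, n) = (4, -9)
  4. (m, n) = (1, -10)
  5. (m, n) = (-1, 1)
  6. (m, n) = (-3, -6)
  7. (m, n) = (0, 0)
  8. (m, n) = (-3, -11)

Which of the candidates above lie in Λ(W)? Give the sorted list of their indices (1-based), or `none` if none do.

2, 7, 8

τ' = (4−√20)/2 ≈ -0.236068.
#1 (10,-9): internal coord 10 + (-9)·τ' = +12.124612; +12.124612 ∉ [-1.1, 0.5) → out
#2 (2,8): internal coord 2 + (8)·τ' = +0.111456; +0.111456 ∈ [-1.1, 0.5) → IN Λ
#3 (4,-9): internal coord 4 + (-9)·τ' = +6.124612; +6.124612 ∉ [-1.1, 0.5) → out
#4 (1,-10): internal coord 1 + (-10)·τ' = +3.360680; +3.360680 ∉ [-1.1, 0.5) → out
#5 (-1,1): internal coord -1 + (1)·τ' = -1.236068; -1.236068 ∉ [-1.1, 0.5) → out
#6 (-3,-6): internal coord -3 + (-6)·τ' = -1.583592; -1.583592 ∉ [-1.1, 0.5) → out
#7 (0,0): internal coord 0 + (0)·τ' = +0.000000; +0.000000 ∈ [-1.1, 0.5) → IN Λ
#8 (-3,-11): internal coord -3 + (-11)·τ' = -0.403252; -0.403252 ∈ [-1.1, 0.5) → IN Λ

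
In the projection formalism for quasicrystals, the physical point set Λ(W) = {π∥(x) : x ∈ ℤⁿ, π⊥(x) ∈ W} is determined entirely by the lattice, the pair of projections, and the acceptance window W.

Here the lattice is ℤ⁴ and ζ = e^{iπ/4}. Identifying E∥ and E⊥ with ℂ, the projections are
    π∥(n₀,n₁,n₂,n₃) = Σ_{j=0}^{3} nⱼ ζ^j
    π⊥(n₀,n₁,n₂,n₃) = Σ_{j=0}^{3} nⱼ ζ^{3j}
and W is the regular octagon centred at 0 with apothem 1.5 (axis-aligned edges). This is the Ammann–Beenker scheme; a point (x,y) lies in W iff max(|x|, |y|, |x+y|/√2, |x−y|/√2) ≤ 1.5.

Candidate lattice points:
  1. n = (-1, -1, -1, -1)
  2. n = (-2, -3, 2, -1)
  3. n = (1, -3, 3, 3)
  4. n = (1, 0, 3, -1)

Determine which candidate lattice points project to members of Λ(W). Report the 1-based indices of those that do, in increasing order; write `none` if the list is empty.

Internal map: ζ^{3j} for j=0..3 gives (1,0), (−√2/2,√2/2), (0,−1), (√2/2,√2/2).
candidate 1: n = (-1, -1, -1, -1) → π⊥ ≈ (-1.0000, -0.4142); max(|x|,|y|,|x±y|/√2) = 1.0000 ≤ 1.5 ⇒ ∈ W
candidate 2: n = (-2, -3, 2, -1) → π⊥ ≈ (-0.5858, -4.8284); max(|x|,|y|,|x±y|/√2) = 4.8284 > 1.5 ⇒ ∉ W
candidate 3: n = (1, -3, 3, 3) → π⊥ ≈ (+5.2426, -3.0000); max(|x|,|y|,|x±y|/√2) = 5.8284 > 1.5 ⇒ ∉ W
candidate 4: n = (1, 0, 3, -1) → π⊥ ≈ (+0.2929, -3.7071); max(|x|,|y|,|x±y|/√2) = 3.7071 > 1.5 ⇒ ∉ W

1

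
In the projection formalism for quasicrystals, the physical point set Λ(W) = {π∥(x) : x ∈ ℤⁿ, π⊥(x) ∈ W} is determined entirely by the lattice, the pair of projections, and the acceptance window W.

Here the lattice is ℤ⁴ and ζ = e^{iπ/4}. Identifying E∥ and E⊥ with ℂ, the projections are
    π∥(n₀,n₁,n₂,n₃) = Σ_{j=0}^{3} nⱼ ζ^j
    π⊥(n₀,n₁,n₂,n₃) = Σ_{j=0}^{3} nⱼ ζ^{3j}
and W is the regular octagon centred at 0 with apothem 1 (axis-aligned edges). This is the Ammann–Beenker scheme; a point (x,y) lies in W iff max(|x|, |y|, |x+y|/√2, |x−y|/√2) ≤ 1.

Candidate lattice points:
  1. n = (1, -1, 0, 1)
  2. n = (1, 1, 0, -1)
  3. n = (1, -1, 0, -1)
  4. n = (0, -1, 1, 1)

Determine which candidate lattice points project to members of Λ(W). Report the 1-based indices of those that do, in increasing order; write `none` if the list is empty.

2

π⊥(n) = n₀ + n₁ζ³ + n₂ζ⁶ + n₃ζ⁹ where ζ = e^{iπ/4}.
candidate 1: n = (1, -1, 0, 1) → π⊥ ≈ (+2.4142, +0.0000); max(|x|,|y|,|x±y|/√2) = 2.4142 > 1 ⇒ ∉ W
candidate 2: n = (1, 1, 0, -1) → π⊥ ≈ (-0.4142, +0.0000); max(|x|,|y|,|x±y|/√2) = 0.4142 ≤ 1 ⇒ ∈ W
candidate 3: n = (1, -1, 0, -1) → π⊥ ≈ (+1.0000, -1.4142); max(|x|,|y|,|x±y|/√2) = 1.7071 > 1 ⇒ ∉ W
candidate 4: n = (0, -1, 1, 1) → π⊥ ≈ (+1.4142, -1.0000); max(|x|,|y|,|x±y|/√2) = 1.7071 > 1 ⇒ ∉ W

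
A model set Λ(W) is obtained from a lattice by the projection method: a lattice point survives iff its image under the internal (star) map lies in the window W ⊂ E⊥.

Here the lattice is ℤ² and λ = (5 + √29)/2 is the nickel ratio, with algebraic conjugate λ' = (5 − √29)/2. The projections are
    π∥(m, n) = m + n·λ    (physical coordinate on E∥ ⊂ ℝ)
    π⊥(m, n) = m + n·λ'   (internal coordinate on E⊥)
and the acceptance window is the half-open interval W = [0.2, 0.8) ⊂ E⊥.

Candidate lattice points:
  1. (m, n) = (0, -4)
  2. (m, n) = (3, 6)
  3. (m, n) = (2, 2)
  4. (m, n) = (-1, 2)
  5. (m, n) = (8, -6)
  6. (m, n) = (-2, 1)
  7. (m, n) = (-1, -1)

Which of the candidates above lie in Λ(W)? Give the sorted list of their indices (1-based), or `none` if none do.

1

Numerically λ ≈ 5.19258 and λ' = −1/λ ≈ -0.19258.
[1] lift (0,-4): star map gives 0.77033; window check 0.2 ≤ 0.77033 < 0.8 is true → IN Λ
[2] lift (3,6): star map gives 1.84451; window check 0.2 ≤ 1.84451 < 0.8 is false → out
[3] lift (2,2): star map gives 1.61484; window check 0.2 ≤ 1.61484 < 0.8 is false → out
[4] lift (-1,2): star map gives -1.38516; window check 0.2 ≤ -1.38516 < 0.8 is false → out
[5] lift (8,-6): star map gives 9.15549; window check 0.2 ≤ 9.15549 < 0.8 is false → out
[6] lift (-2,1): star map gives -2.19258; window check 0.2 ≤ -2.19258 < 0.8 is false → out
[7] lift (-1,-1): star map gives -0.80742; window check 0.2 ≤ -0.80742 < 0.8 is false → out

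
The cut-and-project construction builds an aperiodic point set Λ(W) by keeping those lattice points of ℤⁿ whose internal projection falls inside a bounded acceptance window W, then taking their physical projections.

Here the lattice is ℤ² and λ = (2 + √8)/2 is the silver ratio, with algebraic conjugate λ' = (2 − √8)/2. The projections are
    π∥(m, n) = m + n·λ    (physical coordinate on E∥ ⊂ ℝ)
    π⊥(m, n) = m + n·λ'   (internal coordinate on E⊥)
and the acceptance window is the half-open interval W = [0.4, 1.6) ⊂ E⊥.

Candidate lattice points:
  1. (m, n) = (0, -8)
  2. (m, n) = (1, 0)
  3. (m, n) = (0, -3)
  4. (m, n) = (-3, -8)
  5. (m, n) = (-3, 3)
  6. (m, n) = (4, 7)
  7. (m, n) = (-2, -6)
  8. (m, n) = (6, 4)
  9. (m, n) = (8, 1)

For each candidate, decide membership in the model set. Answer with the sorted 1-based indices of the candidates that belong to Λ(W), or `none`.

2, 3, 6, 7

λ' = (2−√8)/2 ≈ -0.414214.
[1] lift (0,-8): star map gives 3.313708; window check 0.4 ≤ 3.313708 < 1.6 is false → out
[2] lift (1,0): star map gives 1.000000; window check 0.4 ≤ 1.000000 < 1.6 is true → IN Λ
[3] lift (0,-3): star map gives 1.242641; window check 0.4 ≤ 1.242641 < 1.6 is true → IN Λ
[4] lift (-3,-8): star map gives 0.313708; window check 0.4 ≤ 0.313708 < 1.6 is false → out
[5] lift (-3,3): star map gives -4.242641; window check 0.4 ≤ -4.242641 < 1.6 is false → out
[6] lift (4,7): star map gives 1.100505; window check 0.4 ≤ 1.100505 < 1.6 is true → IN Λ
[7] lift (-2,-6): star map gives 0.485281; window check 0.4 ≤ 0.485281 < 1.6 is true → IN Λ
[8] lift (6,4): star map gives 4.343146; window check 0.4 ≤ 4.343146 < 1.6 is false → out
[9] lift (8,1): star map gives 7.585786; window check 0.4 ≤ 7.585786 < 1.6 is false → out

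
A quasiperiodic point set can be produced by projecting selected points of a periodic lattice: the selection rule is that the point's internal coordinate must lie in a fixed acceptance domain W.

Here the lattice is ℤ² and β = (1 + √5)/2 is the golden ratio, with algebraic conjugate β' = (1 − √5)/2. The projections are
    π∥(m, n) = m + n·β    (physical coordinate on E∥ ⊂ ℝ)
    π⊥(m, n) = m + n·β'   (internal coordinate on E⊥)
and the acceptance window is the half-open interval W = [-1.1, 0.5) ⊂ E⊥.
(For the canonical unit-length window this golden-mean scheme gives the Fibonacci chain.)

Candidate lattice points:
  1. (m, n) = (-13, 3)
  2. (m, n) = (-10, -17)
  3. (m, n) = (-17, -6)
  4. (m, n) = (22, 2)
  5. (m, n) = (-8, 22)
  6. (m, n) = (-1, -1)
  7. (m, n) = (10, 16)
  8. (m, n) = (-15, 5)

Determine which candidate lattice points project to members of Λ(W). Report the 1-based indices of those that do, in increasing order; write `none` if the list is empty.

β' = (1−√5)/2 ≈ -0.618034.
#1 (-13,3): internal coord -13 + (3)·β' = -14.854102; -14.854102 ∉ [-1.1, 0.5) → out
#2 (-10,-17): internal coord -10 + (-17)·β' = +0.506578; +0.506578 ∉ [-1.1, 0.5) → out
#3 (-17,-6): internal coord -17 + (-6)·β' = -13.291796; -13.291796 ∉ [-1.1, 0.5) → out
#4 (22,2): internal coord 22 + (2)·β' = +20.763932; +20.763932 ∉ [-1.1, 0.5) → out
#5 (-8,22): internal coord -8 + (22)·β' = -21.596748; -21.596748 ∉ [-1.1, 0.5) → out
#6 (-1,-1): internal coord -1 + (-1)·β' = -0.381966; -0.381966 ∈ [-1.1, 0.5) → IN Λ
#7 (10,16): internal coord 10 + (16)·β' = +0.111456; +0.111456 ∈ [-1.1, 0.5) → IN Λ
#8 (-15,5): internal coord -15 + (5)·β' = -18.090170; -18.090170 ∉ [-1.1, 0.5) → out

6, 7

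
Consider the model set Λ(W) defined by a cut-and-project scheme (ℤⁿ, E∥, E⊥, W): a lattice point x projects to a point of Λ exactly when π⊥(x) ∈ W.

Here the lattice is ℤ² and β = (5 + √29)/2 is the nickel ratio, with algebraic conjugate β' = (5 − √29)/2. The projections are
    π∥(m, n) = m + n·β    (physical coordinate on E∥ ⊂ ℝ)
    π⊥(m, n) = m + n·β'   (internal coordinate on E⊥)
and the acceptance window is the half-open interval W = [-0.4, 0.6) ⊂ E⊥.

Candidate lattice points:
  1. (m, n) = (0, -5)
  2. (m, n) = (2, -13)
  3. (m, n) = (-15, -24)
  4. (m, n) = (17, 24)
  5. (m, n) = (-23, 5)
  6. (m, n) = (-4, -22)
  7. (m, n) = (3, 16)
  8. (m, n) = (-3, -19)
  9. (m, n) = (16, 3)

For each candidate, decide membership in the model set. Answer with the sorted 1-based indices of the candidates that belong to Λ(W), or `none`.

β' = (5−√29)/2 ≈ -0.1926.
candidate 1: (m,n)=(0,-5) → π∥ = 0-5·β ≈ -25.9629, π⊥ = 0-5·β' ≈ 0.9629 ∉ [-0.4, 0.6) ⇒ out
candidate 2: (m,n)=(2,-13) → π∥ = 2-13·β ≈ -65.5036, π⊥ = 2-13·β' ≈ 4.5036 ∉ [-0.4, 0.6) ⇒ out
candidate 3: (m,n)=(-15,-24) → π∥ = -15-24·β ≈ -139.6220, π⊥ = -15-24·β' ≈ -10.3780 ∉ [-0.4, 0.6) ⇒ out
candidate 4: (m,n)=(17,24) → π∥ = 17+24·β ≈ 141.6220, π⊥ = 17+24·β' ≈ 12.3780 ∉ [-0.4, 0.6) ⇒ out
candidate 5: (m,n)=(-23,5) → π∥ = -23+5·β ≈ 2.9629, π⊥ = -23+5·β' ≈ -23.9629 ∉ [-0.4, 0.6) ⇒ out
candidate 6: (m,n)=(-4,-22) → π∥ = -4-22·β ≈ -118.2368, π⊥ = -4-22·β' ≈ 0.2368 ∈ [-0.4, 0.6) ⇒ IN Λ
candidate 7: (m,n)=(3,16) → π∥ = 3+16·β ≈ 86.0813, π⊥ = 3+16·β' ≈ -0.0813 ∈ [-0.4, 0.6) ⇒ IN Λ
candidate 8: (m,n)=(-3,-19) → π∥ = -3-19·β ≈ -101.6591, π⊥ = -3-19·β' ≈ 0.6591 ∉ [-0.4, 0.6) ⇒ out
candidate 9: (m,n)=(16,3) → π∥ = 16+3·β ≈ 31.5777, π⊥ = 16+3·β' ≈ 15.4223 ∉ [-0.4, 0.6) ⇒ out

6, 7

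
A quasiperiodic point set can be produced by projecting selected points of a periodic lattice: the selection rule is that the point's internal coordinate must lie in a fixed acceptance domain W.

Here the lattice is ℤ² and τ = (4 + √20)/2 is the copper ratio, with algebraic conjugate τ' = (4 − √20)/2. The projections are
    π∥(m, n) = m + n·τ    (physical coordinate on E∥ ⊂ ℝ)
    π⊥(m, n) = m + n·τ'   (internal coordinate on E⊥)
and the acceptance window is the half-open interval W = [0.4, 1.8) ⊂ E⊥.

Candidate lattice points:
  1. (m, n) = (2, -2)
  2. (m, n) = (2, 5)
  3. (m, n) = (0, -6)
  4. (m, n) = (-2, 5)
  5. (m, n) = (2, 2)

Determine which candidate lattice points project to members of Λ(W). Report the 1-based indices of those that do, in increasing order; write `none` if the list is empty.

τ' = (4−√20)/2 ≈ -0.236068.
candidate 1: (m,n)=(2,-2) → π∥ = 2-2·τ ≈ -6.472136, π⊥ = 2-2·τ' ≈ 2.472136 ∉ [0.4, 1.8) ⇒ out
candidate 2: (m,n)=(2,5) → π∥ = 2+5·τ ≈ 23.180340, π⊥ = 2+5·τ' ≈ 0.819660 ∈ [0.4, 1.8) ⇒ IN Λ
candidate 3: (m,n)=(0,-6) → π∥ = 0-6·τ ≈ -25.416408, π⊥ = 0-6·τ' ≈ 1.416408 ∈ [0.4, 1.8) ⇒ IN Λ
candidate 4: (m,n)=(-2,5) → π∥ = -2+5·τ ≈ 19.180340, π⊥ = -2+5·τ' ≈ -3.180340 ∉ [0.4, 1.8) ⇒ out
candidate 5: (m,n)=(2,2) → π∥ = 2+2·τ ≈ 10.472136, π⊥ = 2+2·τ' ≈ 1.527864 ∈ [0.4, 1.8) ⇒ IN Λ

2, 3, 5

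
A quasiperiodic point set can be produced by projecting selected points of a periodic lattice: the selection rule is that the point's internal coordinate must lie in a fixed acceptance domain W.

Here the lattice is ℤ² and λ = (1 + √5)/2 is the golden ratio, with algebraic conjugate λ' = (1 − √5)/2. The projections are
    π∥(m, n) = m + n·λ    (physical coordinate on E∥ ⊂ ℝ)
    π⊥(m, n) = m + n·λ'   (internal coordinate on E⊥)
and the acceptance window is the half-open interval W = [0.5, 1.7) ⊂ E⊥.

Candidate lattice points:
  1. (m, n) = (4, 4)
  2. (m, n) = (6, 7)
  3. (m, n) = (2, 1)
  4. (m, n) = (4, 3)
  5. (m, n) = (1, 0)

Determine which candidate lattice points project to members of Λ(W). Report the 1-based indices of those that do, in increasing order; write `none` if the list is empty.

Numerically λ ≈ 1.6180 and λ' = −1/λ ≈ -0.6180.
candidate 1: (m,n)=(4,4) → π∥ = 4+4·λ ≈ 10.4721, π⊥ = 4+4·λ' ≈ 1.5279 ∈ [0.5, 1.7) ⇒ IN Λ
candidate 2: (m,n)=(6,7) → π∥ = 6+7·λ ≈ 17.3262, π⊥ = 6+7·λ' ≈ 1.6738 ∈ [0.5, 1.7) ⇒ IN Λ
candidate 3: (m,n)=(2,1) → π∥ = 2+1·λ ≈ 3.6180, π⊥ = 2+1·λ' ≈ 1.3820 ∈ [0.5, 1.7) ⇒ IN Λ
candidate 4: (m,n)=(4,3) → π∥ = 4+3·λ ≈ 8.8541, π⊥ = 4+3·λ' ≈ 2.1459 ∉ [0.5, 1.7) ⇒ out
candidate 5: (m,n)=(1,0) → π∥ = 1+0·λ ≈ 1.0000, π⊥ = 1+0·λ' ≈ 1.0000 ∈ [0.5, 1.7) ⇒ IN Λ

1, 2, 3, 5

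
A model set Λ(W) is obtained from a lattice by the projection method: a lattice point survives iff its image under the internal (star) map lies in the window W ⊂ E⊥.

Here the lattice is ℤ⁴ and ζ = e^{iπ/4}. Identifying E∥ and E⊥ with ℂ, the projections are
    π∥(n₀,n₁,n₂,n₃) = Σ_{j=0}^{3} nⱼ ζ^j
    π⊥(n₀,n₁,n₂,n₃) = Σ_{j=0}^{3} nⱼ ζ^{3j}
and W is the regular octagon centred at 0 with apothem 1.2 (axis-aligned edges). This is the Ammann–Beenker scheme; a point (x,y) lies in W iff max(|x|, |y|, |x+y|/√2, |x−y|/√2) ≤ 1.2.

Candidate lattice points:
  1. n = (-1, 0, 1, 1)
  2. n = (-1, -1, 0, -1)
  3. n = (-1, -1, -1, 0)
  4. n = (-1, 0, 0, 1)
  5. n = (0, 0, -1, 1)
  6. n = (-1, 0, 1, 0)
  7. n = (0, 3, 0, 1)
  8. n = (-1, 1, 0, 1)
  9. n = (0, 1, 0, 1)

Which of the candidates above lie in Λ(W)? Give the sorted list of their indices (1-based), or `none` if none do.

π⊥(n) = n₀ + n₁ζ³ + n₂ζ⁶ + n₃ζ⁹ where ζ = e^{iπ/4}.
#1 (-1, 0, 1, 1): internal (-0.2929, -0.2929); octagon support 0.4142 vs apothem 1.2 → ∈ W
#2 (-1, -1, 0, -1): internal (-1.0000, -1.4142); octagon support 1.7071 vs apothem 1.2 → ∉ W
#3 (-1, -1, -1, 0): internal (-0.2929, 0.2929); octagon support 0.4142 vs apothem 1.2 → ∈ W
#4 (-1, 0, 0, 1): internal (-0.2929, 0.7071); octagon support 0.7071 vs apothem 1.2 → ∈ W
#5 (0, 0, -1, 1): internal (0.7071, 1.7071); octagon support 1.7071 vs apothem 1.2 → ∉ W
#6 (-1, 0, 1, 0): internal (-1.0000, -1.0000); octagon support 1.4142 vs apothem 1.2 → ∉ W
#7 (0, 3, 0, 1): internal (-1.4142, 2.8284); octagon support 3.0000 vs apothem 1.2 → ∉ W
#8 (-1, 1, 0, 1): internal (-1.0000, 1.4142); octagon support 1.7071 vs apothem 1.2 → ∉ W
#9 (0, 1, 0, 1): internal (0.0000, 1.4142); octagon support 1.4142 vs apothem 1.2 → ∉ W

1, 3, 4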